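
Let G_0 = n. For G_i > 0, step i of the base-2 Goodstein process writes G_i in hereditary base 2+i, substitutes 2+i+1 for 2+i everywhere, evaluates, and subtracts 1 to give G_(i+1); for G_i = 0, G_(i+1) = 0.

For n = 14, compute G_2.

base 2: 14 = 2^(2 + 1) + 2^2 + 2; at 3: 3^(3 + 1) + 3^3 + 3 = 111; next = 110
base 3: 110 = 3^(3 + 1) + 3^3 + 2; at 4: 4^(4 + 1) + 4^4 + 2 = 1282; next = 1281
base 4: 1281 = 4^(4 + 1) + 4^4 + 1; at 5: 5^(5 + 1) + 5^5 + 1 = 18751; next = 18750

1281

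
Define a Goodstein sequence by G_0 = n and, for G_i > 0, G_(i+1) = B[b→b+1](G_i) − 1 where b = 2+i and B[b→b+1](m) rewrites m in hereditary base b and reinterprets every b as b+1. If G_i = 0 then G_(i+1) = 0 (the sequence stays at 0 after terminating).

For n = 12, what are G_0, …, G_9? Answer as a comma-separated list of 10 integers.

[0] 12 ≡ 2^(2 + 1) + 2^2 (base 2). Lift 3: 108. −1: 107.
[1] 107 ≡ 3^(3 + 1) + 2·3^2 + 2·3 + 2 (base 3). Lift 4: 1066. −1: 1065.
[2] 1065 ≡ 4^(4 + 1) + 2·4^2 + 2·4 + 1 (base 4). Lift 5: 15686. −1: 15685.
[3] 15685 ≡ 5^(5 + 1) + 2·5^2 + 2·5 (base 5). Lift 6: 280020. −1: 280019.
[4] 280019 ≡ 6^(6 + 1) + 2·6^2 + 6 + 5 (base 6). Lift 7: 5764911. −1: 5764910.
[5] 5764910 ≡ 7^(7 + 1) + 2·7^2 + 7 + 4 (base 7). Lift 8: 134217868. −1: 134217867.
[6] 134217867 ≡ 8^(8 + 1) + 2·8^2 + 8 + 3 (base 8). Lift 9: 3486784575. −1: 3486784574.
[7] 3486784574 ≡ 9^(9 + 1) + 2·9^2 + 9 + 2 (base 9). Lift 10: 100000000212. −1: 100000000211.
[8] 100000000211 ≡ 10^(10 + 1) + 2·10^2 + 10 + 1 (base 10). Lift 11: 3138428376975. −1: 3138428376974.

12, 107, 1065, 15685, 280019, 5764910, 134217867, 3486784574, 100000000211, 3138428376974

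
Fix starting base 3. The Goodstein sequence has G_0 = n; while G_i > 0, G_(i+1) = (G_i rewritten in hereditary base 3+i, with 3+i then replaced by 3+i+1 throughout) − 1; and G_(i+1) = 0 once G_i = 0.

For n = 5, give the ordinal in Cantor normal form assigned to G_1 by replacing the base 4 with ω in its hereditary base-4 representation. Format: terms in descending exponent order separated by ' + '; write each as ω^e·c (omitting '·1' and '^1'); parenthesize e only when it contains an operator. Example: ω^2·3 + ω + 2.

ω + 1

base 3: 5 = 3 + 2; at 4: 4 + 2 = 6; next = 5
base 4: 5 = 4 + 1; at 5: 5 + 1 = 6; next = 5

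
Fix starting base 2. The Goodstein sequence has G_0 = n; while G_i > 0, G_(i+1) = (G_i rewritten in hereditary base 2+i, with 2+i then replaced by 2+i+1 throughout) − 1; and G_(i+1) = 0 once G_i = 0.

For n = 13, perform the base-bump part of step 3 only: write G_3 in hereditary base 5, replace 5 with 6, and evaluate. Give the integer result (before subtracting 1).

280712

G_0=13  [base 2] 2^(2 + 1) + 2^2 + 1  →[2↦3]→  3^(3 + 1) + 3^3 + 1 = 109  −1 ⇒ G_1=108
G_1=108  [base 3] 3^(3 + 1) + 3^3  →[3↦4]→  4^(4 + 1) + 4^4 = 1280  −1 ⇒ G_2=1279
G_2=1279  [base 4] 4^(4 + 1) + 3·4^3 + 3·4^2 + 3·4 + 3  →[4↦5]→  5^(5 + 1) + 3·5^3 + 3·5^2 + 3·5 + 3 = 16093  −1 ⇒ G_3=16092
G_3=16092  [base 5] 5^(5 + 1) + 3·5^3 + 3·5^2 + 3·5 + 2  →[5↦6]→  6^(6 + 1) + 3·6^3 + 3·6^2 + 3·6 + 2 = 280712  −1 ⇒ G_4=280711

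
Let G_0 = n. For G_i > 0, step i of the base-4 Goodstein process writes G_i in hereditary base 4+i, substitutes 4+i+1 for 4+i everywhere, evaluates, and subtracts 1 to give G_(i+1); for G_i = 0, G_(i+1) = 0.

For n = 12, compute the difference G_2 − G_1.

step 0: 12 = 3·4; sub 5 for 4: 3·5; = 15; G_1 = 15−1 = 14
step 1: 14 = 2·5 + 4; sub 6 for 5: 2·6 + 4; = 16; G_2 = 16−1 = 15

1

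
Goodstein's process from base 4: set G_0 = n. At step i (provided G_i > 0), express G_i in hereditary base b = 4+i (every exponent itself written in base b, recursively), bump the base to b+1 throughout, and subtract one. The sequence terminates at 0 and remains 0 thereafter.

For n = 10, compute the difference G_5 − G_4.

0

step 0: 10 = 2·4 + 2; sub 5 for 4: 2·5 + 2; = 12; G_1 = 12−1 = 11
step 1: 11 = 2·5 + 1; sub 6 for 5: 2·6 + 1; = 13; G_2 = 13−1 = 12
step 2: 12 = 2·6; sub 7 for 6: 2·7; = 14; G_3 = 14−1 = 13
step 3: 13 = 7 + 6; sub 8 for 7: 8 + 6; = 14; G_4 = 14−1 = 13
step 4: 13 = 8 + 5; sub 9 for 8: 9 + 5; = 14; G_5 = 14−1 = 13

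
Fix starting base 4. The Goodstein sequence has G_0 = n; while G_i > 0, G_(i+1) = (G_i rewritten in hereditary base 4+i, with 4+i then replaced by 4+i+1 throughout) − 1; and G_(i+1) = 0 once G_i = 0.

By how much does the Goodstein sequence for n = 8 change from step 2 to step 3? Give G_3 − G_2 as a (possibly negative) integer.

0

(0) 8|_4 = 2·4 ↦ 2·5|_5 = 10 ⇒ 9
(1) 9|_5 = 5 + 4 ↦ 6 + 4|_6 = 10 ⇒ 9
(2) 9|_6 = 6 + 3 ↦ 7 + 3|_7 = 10 ⇒ 9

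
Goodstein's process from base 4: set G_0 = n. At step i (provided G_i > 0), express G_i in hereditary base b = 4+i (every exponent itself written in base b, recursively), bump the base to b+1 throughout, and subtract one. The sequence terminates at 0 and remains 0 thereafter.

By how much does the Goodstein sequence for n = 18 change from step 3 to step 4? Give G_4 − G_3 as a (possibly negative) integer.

5

[0] 18 ≡ 4^2 + 2 (base 4). Lift 5: 27. −1: 26.
[1] 26 ≡ 5^2 + 1 (base 5). Lift 6: 37. −1: 36.
[2] 36 ≡ 6^2 (base 6). Lift 7: 49. −1: 48.
[3] 48 ≡ 6·7 + 6 (base 7). Lift 8: 54. −1: 53.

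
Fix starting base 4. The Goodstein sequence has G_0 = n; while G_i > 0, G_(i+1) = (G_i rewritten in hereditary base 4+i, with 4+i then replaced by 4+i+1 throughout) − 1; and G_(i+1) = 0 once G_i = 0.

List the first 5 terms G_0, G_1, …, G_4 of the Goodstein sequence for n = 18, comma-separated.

18, 26, 36, 48, 53

step 0: 18 = 4^2 + 2; sub 5 for 4: 5^2 + 2; = 27; G_1 = 27−1 = 26
step 1: 26 = 5^2 + 1; sub 6 for 5: 6^2 + 1; = 37; G_2 = 37−1 = 36
step 2: 36 = 6^2; sub 7 for 6: 7^2; = 49; G_3 = 49−1 = 48
step 3: 48 = 6·7 + 6; sub 8 for 7: 6·8 + 6; = 54; G_4 = 54−1 = 53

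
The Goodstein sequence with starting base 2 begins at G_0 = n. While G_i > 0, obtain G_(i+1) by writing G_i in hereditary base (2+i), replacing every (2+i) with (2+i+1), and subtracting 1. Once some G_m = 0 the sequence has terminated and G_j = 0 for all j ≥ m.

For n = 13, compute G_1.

i=0: 13 = 2^(2 + 1) + 2^2 + 1 (b=2); 2→3: 3^(3 + 1) + 3^3 + 1 = 109; 109−1 = 108
i=1: 108 = 3^(3 + 1) + 3^3 (b=3); 3→4: 4^(4 + 1) + 4^4 = 1280; 1280−1 = 1279

108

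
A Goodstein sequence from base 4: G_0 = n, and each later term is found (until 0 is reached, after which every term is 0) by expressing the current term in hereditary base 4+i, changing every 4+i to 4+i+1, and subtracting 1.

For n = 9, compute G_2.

11

base 4: 9 = 2·4 + 1; at 5: 2·5 + 1 = 11; next = 10
base 5: 10 = 2·5; at 6: 2·6 = 12; next = 11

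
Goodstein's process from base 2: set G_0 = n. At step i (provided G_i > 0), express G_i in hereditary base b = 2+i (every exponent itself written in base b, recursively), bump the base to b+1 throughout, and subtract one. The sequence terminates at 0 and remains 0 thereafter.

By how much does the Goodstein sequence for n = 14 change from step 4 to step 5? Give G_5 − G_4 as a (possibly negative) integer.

5536249

G_0 = 14. HB_2(14) = 2^(2 + 1) + 2^2 + 2. Bump = 111. G_1 = 110.
G_1 = 110. HB_3(110) = 3^(3 + 1) + 3^3 + 2. Bump = 1282. G_2 = 1281.
G_2 = 1281. HB_4(1281) = 4^(4 + 1) + 4^4 + 1. Bump = 18751. G_3 = 18750.
G_3 = 18750. HB_5(18750) = 5^(5 + 1) + 5^5. Bump = 326592. G_4 = 326591.
G_4 = 326591. HB_6(326591) = 6^(6 + 1) + 5·6^5 + 5·6^4 + 5·6^3 + 5·6^2 + 5·6 + 5. Bump = 5862841. G_5 = 5862840.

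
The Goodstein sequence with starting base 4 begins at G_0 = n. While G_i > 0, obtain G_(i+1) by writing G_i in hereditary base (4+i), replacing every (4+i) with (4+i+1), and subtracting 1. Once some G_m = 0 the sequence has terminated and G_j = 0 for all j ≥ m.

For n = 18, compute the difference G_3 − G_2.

12

G_0=18  [base 4] 4^2 + 2  →[4↦5]→  5^2 + 2 = 27  −1 ⇒ G_1=26
G_1=26  [base 5] 5^2 + 1  →[5↦6]→  6^2 + 1 = 37  −1 ⇒ G_2=36
G_2=36  [base 6] 6^2  →[6↦7]→  7^2 = 49  −1 ⇒ G_3=48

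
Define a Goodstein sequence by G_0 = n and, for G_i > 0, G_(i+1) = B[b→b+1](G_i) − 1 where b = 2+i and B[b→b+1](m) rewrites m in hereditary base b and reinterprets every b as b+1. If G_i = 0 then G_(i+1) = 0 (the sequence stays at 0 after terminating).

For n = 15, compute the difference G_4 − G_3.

307841

base 2: 15 = 2^(2 + 1) + 2^2 + 2 + 1; at 3: 3^(3 + 1) + 3^3 + 3 + 1 = 112; next = 111
base 3: 111 = 3^(3 + 1) + 3^3 + 3; at 4: 4^(4 + 1) + 4^4 + 4 = 1284; next = 1283
base 4: 1283 = 4^(4 + 1) + 4^4 + 3; at 5: 5^(5 + 1) + 5^5 + 3 = 18753; next = 18752
base 5: 18752 = 5^(5 + 1) + 5^5 + 2; at 6: 6^(6 + 1) + 6^6 + 2 = 326594; next = 326593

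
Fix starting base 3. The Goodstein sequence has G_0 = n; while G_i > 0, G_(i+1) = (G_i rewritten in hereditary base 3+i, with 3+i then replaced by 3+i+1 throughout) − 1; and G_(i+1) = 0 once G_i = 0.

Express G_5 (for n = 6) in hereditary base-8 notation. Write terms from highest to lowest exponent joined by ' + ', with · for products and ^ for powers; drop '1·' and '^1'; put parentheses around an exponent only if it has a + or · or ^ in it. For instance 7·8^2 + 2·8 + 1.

7

(0) 6|_3 = 2·3 ↦ 2·4|_4 = 8 ⇒ 7
(1) 7|_4 = 4 + 3 ↦ 5 + 3|_5 = 8 ⇒ 7
(2) 7|_5 = 5 + 2 ↦ 6 + 2|_6 = 8 ⇒ 7
(3) 7|_6 = 6 + 1 ↦ 7 + 1|_7 = 8 ⇒ 7
(4) 7|_7 = 7 ↦ 8|_8 = 8 ⇒ 7
(5) 7|_8 = 7 ↦ 7|_9 = 7 ⇒ 6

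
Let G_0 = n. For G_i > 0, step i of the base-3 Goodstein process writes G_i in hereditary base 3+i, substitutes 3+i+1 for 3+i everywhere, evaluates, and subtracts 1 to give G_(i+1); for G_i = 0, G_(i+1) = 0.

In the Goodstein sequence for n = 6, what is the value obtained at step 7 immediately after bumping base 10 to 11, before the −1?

G_0=6  [base 3] 2·3  →[3↦4]→  2·4 = 8  −1 ⇒ G_1=7
G_1=7  [base 4] 4 + 3  →[4↦5]→  5 + 3 = 8  −1 ⇒ G_2=7
G_2=7  [base 5] 5 + 2  →[5↦6]→  6 + 2 = 8  −1 ⇒ G_3=7
G_3=7  [base 6] 6 + 1  →[6↦7]→  7 + 1 = 8  −1 ⇒ G_4=7
G_4=7  [base 7] 7  →[7↦8]→  8 = 8  −1 ⇒ G_5=7
G_5=7  [base 8] 7  →[8↦9]→  7 = 7  −1 ⇒ G_6=6
G_6=6  [base 9] 6  →[9↦10]→  6 = 6  −1 ⇒ G_7=5

5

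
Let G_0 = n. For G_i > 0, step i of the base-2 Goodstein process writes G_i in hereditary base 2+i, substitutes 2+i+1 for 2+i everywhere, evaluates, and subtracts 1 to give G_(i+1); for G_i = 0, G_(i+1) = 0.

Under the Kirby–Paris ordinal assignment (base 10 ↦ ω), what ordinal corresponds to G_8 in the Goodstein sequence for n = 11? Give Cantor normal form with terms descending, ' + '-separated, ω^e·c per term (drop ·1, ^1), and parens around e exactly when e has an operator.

ω^ω·7 + ω^7·7 + ω^6·7 + ω^5·7 + ω^4·7 + ω^3·7 + ω^2·7 + ω·7 + 5

base 2: 11 = 2^(2 + 1) + 2 + 1; at 3: 3^(3 + 1) + 3 + 1 = 85; next = 84
base 3: 84 = 3^(3 + 1) + 3; at 4: 4^(4 + 1) + 4 = 1028; next = 1027
base 4: 1027 = 4^(4 + 1) + 3; at 5: 5^(5 + 1) + 3 = 15628; next = 15627
base 5: 15627 = 5^(5 + 1) + 2; at 6: 6^(6 + 1) + 2 = 279938; next = 279937
base 6: 279937 = 6^(6 + 1) + 1; at 7: 7^(7 + 1) + 1 = 5764802; next = 5764801
base 7: 5764801 = 7^(7 + 1); at 8: 8^(8 + 1) = 134217728; next = 134217727
base 8: 134217727 = 7·8^8 + 7·8^7 + 7·8^6 + 7·8^5 + 7·8^4 + 7·8^3 + 7·8^2 + 7·8 + 7; at 9: 7·9^9 + 7·9^7 + 7·9^6 + 7·9^5 + 7·9^4 + 7·9^3 + 7·9^2 + 7·9 + 7 = 2749609303; next = 2749609302
base 9: 2749609302 = 7·9^9 + 7·9^7 + 7·9^6 + 7·9^5 + 7·9^4 + 7·9^3 + 7·9^2 + 7·9 + 6; at 10: 7·10^10 + 7·10^7 + 7·10^6 + 7·10^5 + 7·10^4 + 7·10^3 + 7·10^2 + 7·10 + 6 = 70077777776; next = 70077777775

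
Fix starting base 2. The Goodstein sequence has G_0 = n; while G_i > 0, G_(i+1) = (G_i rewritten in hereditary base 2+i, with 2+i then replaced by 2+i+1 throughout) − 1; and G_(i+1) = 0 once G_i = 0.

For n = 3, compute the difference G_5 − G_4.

step 0: 3 = 2 + 1; sub 3 for 2: 3 + 1; = 4; G_1 = 4−1 = 3
step 1: 3 = 3; sub 4 for 3: 4; = 4; G_2 = 4−1 = 3
step 2: 3 = 3; sub 5 for 4: 3; = 3; G_3 = 3−1 = 2
step 3: 2 = 2; sub 6 for 5: 2; = 2; G_4 = 2−1 = 1
step 4: 1 = 1; sub 7 for 6: 1; = 1; G_5 = 1−1 = 0

-1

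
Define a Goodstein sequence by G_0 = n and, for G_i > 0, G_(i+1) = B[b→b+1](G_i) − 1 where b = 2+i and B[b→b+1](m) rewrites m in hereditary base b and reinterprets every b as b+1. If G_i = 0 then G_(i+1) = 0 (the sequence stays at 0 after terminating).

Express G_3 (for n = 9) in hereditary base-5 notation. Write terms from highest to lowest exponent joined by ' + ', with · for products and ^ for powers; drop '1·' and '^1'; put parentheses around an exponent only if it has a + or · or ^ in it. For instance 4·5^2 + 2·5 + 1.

G_0=9  [base 2] 2^(2 + 1) + 1  →[2↦3]→  3^(3 + 1) + 1 = 82  −1 ⇒ G_1=81
G_1=81  [base 3] 3^(3 + 1)  →[3↦4]→  4^(4 + 1) = 1024  −1 ⇒ G_2=1023
G_2=1023  [base 4] 3·4^4 + 3·4^3 + 3·4^2 + 3·4 + 3  →[4↦5]→  3·5^5 + 3·5^3 + 3·5^2 + 3·5 + 3 = 9843  −1 ⇒ G_3=9842
G_3=9842  [base 5] 3·5^5 + 3·5^3 + 3·5^2 + 3·5 + 2  →[5↦6]→  3·6^6 + 3·6^3 + 3·6^2 + 3·6 + 2 = 140744  −1 ⇒ G_4=140743

3·5^5 + 3·5^3 + 3·5^2 + 3·5 + 2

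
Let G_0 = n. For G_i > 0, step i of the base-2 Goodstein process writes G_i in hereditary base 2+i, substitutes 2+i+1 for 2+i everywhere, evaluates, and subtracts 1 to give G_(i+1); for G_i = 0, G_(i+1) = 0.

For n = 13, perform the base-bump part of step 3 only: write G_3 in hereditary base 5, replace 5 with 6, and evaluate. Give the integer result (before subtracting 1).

280712

i=0: 13 = 2^(2 + 1) + 2^2 + 1 (b=2); 2→3: 3^(3 + 1) + 3^3 + 1 = 109; 109−1 = 108
i=1: 108 = 3^(3 + 1) + 3^3 (b=3); 3→4: 4^(4 + 1) + 4^4 = 1280; 1280−1 = 1279
i=2: 1279 = 4^(4 + 1) + 3·4^3 + 3·4^2 + 3·4 + 3 (b=4); 4→5: 5^(5 + 1) + 3·5^3 + 3·5^2 + 3·5 + 3 = 16093; 16093−1 = 16092
i=3: 16092 = 5^(5 + 1) + 3·5^3 + 3·5^2 + 3·5 + 2 (b=5); 5→6: 6^(6 + 1) + 3·6^3 + 3·6^2 + 3·6 + 2 = 280712; 280712−1 = 280711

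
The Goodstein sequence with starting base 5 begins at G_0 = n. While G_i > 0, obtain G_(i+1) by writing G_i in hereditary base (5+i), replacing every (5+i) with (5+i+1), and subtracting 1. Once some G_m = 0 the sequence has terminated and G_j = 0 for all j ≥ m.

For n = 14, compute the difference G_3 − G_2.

G_0=14  [base 5] 2·5 + 4  →[5↦6]→  2·6 + 4 = 16  −1 ⇒ G_1=15
G_1=15  [base 6] 2·6 + 3  →[6↦7]→  2·7 + 3 = 17  −1 ⇒ G_2=16
G_2=16  [base 7] 2·7 + 2  →[7↦8]→  2·8 + 2 = 18  −1 ⇒ G_3=17

1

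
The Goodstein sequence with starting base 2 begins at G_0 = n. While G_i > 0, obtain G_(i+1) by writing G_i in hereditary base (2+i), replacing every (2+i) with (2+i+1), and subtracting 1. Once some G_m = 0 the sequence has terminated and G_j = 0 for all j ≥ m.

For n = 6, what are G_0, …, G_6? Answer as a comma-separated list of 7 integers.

i=0: 6 = 2^2 + 2 (b=2); 2→3: 3^3 + 3 = 30; 30−1 = 29
i=1: 29 = 3^3 + 2 (b=3); 3→4: 4^4 + 2 = 258; 258−1 = 257
i=2: 257 = 4^4 + 1 (b=4); 4→5: 5^5 + 1 = 3126; 3126−1 = 3125
i=3: 3125 = 5^5 (b=5); 5→6: 6^6 = 46656; 46656−1 = 46655
i=4: 46655 = 5·6^5 + 5·6^4 + 5·6^3 + 5·6^2 + 5·6 + 5 (b=6); 6→7: 5·7^5 + 5·7^4 + 5·7^3 + 5·7^2 + 5·7 + 5 = 98040; 98040−1 = 98039
i=5: 98039 = 5·7^5 + 5·7^4 + 5·7^3 + 5·7^2 + 5·7 + 4 (b=7); 7→8: 5·8^5 + 5·8^4 + 5·8^3 + 5·8^2 + 5·8 + 4 = 187244; 187244−1 = 187243

6, 29, 257, 3125, 46655, 98039, 187243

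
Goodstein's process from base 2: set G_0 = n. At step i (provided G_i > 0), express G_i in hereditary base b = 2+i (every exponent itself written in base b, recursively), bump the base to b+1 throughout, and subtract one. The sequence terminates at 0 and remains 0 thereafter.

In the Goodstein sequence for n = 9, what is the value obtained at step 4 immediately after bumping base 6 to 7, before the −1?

2471827

(0) 9|_2 = 2^(2 + 1) + 1 ↦ 3^(3 + 1) + 1|_3 = 82 ⇒ 81
(1) 81|_3 = 3^(3 + 1) ↦ 4^(4 + 1)|_4 = 1024 ⇒ 1023
(2) 1023|_4 = 3·4^4 + 3·4^3 + 3·4^2 + 3·4 + 3 ↦ 3·5^5 + 3·5^3 + 3·5^2 + 3·5 + 3|_5 = 9843 ⇒ 9842
(3) 9842|_5 = 3·5^5 + 3·5^3 + 3·5^2 + 3·5 + 2 ↦ 3·6^6 + 3·6^3 + 3·6^2 + 3·6 + 2|_6 = 140744 ⇒ 140743
(4) 140743|_6 = 3·6^6 + 3·6^3 + 3·6^2 + 3·6 + 1 ↦ 3·7^7 + 3·7^3 + 3·7^2 + 3·7 + 1|_7 = 2471827 ⇒ 2471826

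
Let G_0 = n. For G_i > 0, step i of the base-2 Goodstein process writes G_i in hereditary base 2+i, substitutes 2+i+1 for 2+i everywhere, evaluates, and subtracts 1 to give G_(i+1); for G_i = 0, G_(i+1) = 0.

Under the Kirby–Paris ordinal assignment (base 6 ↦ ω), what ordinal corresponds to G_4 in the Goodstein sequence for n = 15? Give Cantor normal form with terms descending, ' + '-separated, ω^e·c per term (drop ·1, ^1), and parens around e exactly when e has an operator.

ω^(ω + 1) + ω^ω + 1

G_0 = 15. HB_2(15) = 2^(2 + 1) + 2^2 + 2 + 1. Bump = 112. G_1 = 111.
G_1 = 111. HB_3(111) = 3^(3 + 1) + 3^3 + 3. Bump = 1284. G_2 = 1283.
G_2 = 1283. HB_4(1283) = 4^(4 + 1) + 4^4 + 3. Bump = 18753. G_3 = 18752.
G_3 = 18752. HB_5(18752) = 5^(5 + 1) + 5^5 + 2. Bump = 326594. G_4 = 326593.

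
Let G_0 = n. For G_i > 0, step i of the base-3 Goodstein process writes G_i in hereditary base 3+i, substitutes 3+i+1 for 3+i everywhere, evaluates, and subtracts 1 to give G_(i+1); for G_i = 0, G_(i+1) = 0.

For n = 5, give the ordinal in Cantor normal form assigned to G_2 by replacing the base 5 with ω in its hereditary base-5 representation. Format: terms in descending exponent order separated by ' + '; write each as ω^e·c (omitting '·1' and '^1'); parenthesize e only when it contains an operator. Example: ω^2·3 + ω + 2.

ω

[0] 5 ≡ 3 + 2 (base 3). Lift 4: 6. −1: 5.
[1] 5 ≡ 4 + 1 (base 4). Lift 5: 6. −1: 5.
[2] 5 ≡ 5 (base 5). Lift 6: 6. −1: 5.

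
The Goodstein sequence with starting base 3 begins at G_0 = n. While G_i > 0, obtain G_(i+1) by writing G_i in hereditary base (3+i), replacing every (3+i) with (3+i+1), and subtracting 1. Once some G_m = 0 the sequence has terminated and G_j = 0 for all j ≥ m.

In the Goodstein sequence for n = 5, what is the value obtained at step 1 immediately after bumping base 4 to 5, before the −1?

G_0 = 5. HB_3(5) = 3 + 2. Bump = 6. G_1 = 5.
G_1 = 5. HB_4(5) = 4 + 1. Bump = 6. G_2 = 5.

6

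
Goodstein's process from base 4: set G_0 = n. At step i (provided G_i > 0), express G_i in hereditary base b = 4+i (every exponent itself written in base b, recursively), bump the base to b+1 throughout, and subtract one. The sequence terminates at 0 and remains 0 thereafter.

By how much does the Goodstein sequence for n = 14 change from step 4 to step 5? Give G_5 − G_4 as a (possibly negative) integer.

1

G_0=14  [base 4] 3·4 + 2  →[4↦5]→  3·5 + 2 = 17  −1 ⇒ G_1=16
G_1=16  [base 5] 3·5 + 1  →[5↦6]→  3·6 + 1 = 19  −1 ⇒ G_2=18
G_2=18  [base 6] 3·6  →[6↦7]→  3·7 = 21  −1 ⇒ G_3=20
G_3=20  [base 7] 2·7 + 6  →[7↦8]→  2·8 + 6 = 22  −1 ⇒ G_4=21
G_4=21  [base 8] 2·8 + 5  →[8↦9]→  2·9 + 5 = 23  −1 ⇒ G_5=22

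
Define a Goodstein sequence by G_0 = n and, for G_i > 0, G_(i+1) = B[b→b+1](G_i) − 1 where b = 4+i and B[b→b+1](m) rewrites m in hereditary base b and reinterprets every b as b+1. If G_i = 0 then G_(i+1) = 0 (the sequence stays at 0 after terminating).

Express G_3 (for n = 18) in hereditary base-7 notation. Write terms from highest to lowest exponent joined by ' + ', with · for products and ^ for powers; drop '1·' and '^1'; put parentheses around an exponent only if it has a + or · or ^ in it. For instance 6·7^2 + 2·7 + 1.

6·7 + 6

G_0 = 18. HB_4(18) = 4^2 + 2. Bump = 27. G_1 = 26.
G_1 = 26. HB_5(26) = 5^2 + 1. Bump = 37. G_2 = 36.
G_2 = 36. HB_6(36) = 6^2. Bump = 49. G_3 = 48.
G_3 = 48. HB_7(48) = 6·7 + 6. Bump = 54. G_4 = 53.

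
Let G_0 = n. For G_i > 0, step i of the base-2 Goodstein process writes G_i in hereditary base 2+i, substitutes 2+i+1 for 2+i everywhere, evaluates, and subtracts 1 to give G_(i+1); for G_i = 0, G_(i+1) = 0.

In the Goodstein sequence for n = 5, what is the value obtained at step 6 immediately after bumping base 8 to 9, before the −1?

2455

[0] 5 ≡ 2^2 + 1 (base 2). Lift 3: 28. −1: 27.
[1] 27 ≡ 3^3 (base 3). Lift 4: 256. −1: 255.
[2] 255 ≡ 3·4^3 + 3·4^2 + 3·4 + 3 (base 4). Lift 5: 468. −1: 467.
[3] 467 ≡ 3·5^3 + 3·5^2 + 3·5 + 2 (base 5). Lift 6: 776. −1: 775.
[4] 775 ≡ 3·6^3 + 3·6^2 + 3·6 + 1 (base 6). Lift 7: 1198. −1: 1197.
[5] 1197 ≡ 3·7^3 + 3·7^2 + 3·7 (base 7). Lift 8: 1752. −1: 1751.
[6] 1751 ≡ 3·8^3 + 3·8^2 + 2·8 + 7 (base 8). Lift 9: 2455. −1: 2454.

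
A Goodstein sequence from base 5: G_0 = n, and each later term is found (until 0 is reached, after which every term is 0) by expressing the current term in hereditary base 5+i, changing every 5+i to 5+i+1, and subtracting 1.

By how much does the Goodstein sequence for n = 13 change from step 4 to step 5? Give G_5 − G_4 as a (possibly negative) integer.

G_0=13  [base 5] 2·5 + 3  →[5↦6]→  2·6 + 3 = 15  −1 ⇒ G_1=14
G_1=14  [base 6] 2·6 + 2  →[6↦7]→  2·7 + 2 = 16  −1 ⇒ G_2=15
G_2=15  [base 7] 2·7 + 1  →[7↦8]→  2·8 + 1 = 17  −1 ⇒ G_3=16
G_3=16  [base 8] 2·8  →[8↦9]→  2·9 = 18  −1 ⇒ G_4=17
G_4=17  [base 9] 9 + 8  →[9↦10]→  10 + 8 = 18  −1 ⇒ G_5=17

0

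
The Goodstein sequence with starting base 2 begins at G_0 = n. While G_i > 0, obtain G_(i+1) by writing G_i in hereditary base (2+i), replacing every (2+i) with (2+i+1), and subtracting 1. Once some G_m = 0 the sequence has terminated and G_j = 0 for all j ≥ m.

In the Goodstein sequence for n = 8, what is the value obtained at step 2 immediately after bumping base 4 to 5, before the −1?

6311

G_0=8  [base 2] 2^(2 + 1)  →[2↦3]→  3^(3 + 1) = 81  −1 ⇒ G_1=80
G_1=80  [base 3] 2·3^3 + 2·3^2 + 2·3 + 2  →[3↦4]→  2·4^4 + 2·4^2 + 2·4 + 2 = 554  −1 ⇒ G_2=553
G_2=553  [base 4] 2·4^4 + 2·4^2 + 2·4 + 1  →[4↦5]→  2·5^5 + 2·5^2 + 2·5 + 1 = 6311  −1 ⇒ G_3=6310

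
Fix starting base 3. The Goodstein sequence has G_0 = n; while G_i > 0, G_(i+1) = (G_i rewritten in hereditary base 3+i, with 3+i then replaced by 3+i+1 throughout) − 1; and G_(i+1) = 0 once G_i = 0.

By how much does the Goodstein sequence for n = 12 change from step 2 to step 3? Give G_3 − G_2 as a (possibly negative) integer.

12 —HB3→ 3^2 + 3 —bump→ 4^2 + 4 = 20 —(−1)→ 19
19 —HB4→ 4^2 + 3 —bump→ 5^2 + 3 = 28 —(−1)→ 27
27 —HB5→ 5^2 + 2 —bump→ 6^2 + 2 = 38 —(−1)→ 37

10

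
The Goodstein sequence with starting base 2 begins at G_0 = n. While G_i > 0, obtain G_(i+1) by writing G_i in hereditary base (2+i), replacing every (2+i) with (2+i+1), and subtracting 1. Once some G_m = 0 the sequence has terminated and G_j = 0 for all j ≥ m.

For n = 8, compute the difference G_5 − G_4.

1553800

step 0: 8 = 2^(2 + 1); sub 3 for 2: 3^(3 + 1); = 81; G_1 = 81−1 = 80
step 1: 80 = 2·3^3 + 2·3^2 + 2·3 + 2; sub 4 for 3: 2·4^4 + 2·4^2 + 2·4 + 2; = 554; G_2 = 554−1 = 553
step 2: 553 = 2·4^4 + 2·4^2 + 2·4 + 1; sub 5 for 4: 2·5^5 + 2·5^2 + 2·5 + 1; = 6311; G_3 = 6311−1 = 6310
step 3: 6310 = 2·5^5 + 2·5^2 + 2·5; sub 6 for 5: 2·6^6 + 2·6^2 + 2·6; = 93396; G_4 = 93396−1 = 93395
step 4: 93395 = 2·6^6 + 2·6^2 + 6 + 5; sub 7 for 6: 2·7^7 + 2·7^2 + 7 + 5; = 1647196; G_5 = 1647196−1 = 1647195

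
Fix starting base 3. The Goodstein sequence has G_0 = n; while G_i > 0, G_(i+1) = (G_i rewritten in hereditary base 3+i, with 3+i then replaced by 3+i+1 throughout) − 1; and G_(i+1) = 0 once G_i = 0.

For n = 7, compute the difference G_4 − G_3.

G_0 = 7. HB_3(7) = 2·3 + 1. Bump = 9. G_1 = 8.
G_1 = 8. HB_4(8) = 2·4. Bump = 10. G_2 = 9.
G_2 = 9. HB_5(9) = 5 + 4. Bump = 10. G_3 = 9.
G_3 = 9. HB_6(9) = 6 + 3. Bump = 10. G_4 = 9.

0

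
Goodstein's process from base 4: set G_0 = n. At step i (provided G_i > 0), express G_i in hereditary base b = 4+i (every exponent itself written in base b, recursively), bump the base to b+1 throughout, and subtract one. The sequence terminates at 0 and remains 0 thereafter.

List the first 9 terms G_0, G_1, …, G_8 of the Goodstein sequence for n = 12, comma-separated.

step 0: 12 = 3·4; sub 5 for 4: 3·5; = 15; G_1 = 15−1 = 14
step 1: 14 = 2·5 + 4; sub 6 for 5: 2·6 + 4; = 16; G_2 = 16−1 = 15
step 2: 15 = 2·6 + 3; sub 7 for 6: 2·7 + 3; = 17; G_3 = 17−1 = 16
step 3: 16 = 2·7 + 2; sub 8 for 7: 2·8 + 2; = 18; G_4 = 18−1 = 17
step 4: 17 = 2·8 + 1; sub 9 for 8: 2·9 + 1; = 19; G_5 = 19−1 = 18
step 5: 18 = 2·9; sub 10 for 9: 2·10; = 20; G_6 = 20−1 = 19
step 6: 19 = 10 + 9; sub 11 for 10: 11 + 9; = 20; G_7 = 20−1 = 19
step 7: 19 = 11 + 8; sub 12 for 11: 12 + 8; = 20; G_8 = 20−1 = 19

12, 14, 15, 16, 17, 18, 19, 19, 19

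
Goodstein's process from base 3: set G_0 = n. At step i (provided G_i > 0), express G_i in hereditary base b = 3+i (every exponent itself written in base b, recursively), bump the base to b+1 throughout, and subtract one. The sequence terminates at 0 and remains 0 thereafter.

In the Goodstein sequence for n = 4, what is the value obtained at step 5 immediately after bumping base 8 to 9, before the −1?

G_0=4  [base 3] 3 + 1  →[3↦4]→  4 + 1 = 5  −1 ⇒ G_1=4
G_1=4  [base 4] 4  →[4↦5]→  5 = 5  −1 ⇒ G_2=4
G_2=4  [base 5] 4  →[5↦6]→  4 = 4  −1 ⇒ G_3=3
G_3=3  [base 6] 3  →[6↦7]→  3 = 3  −1 ⇒ G_4=2
G_4=2  [base 7] 2  →[7↦8]→  2 = 2  −1 ⇒ G_5=1
G_5=1  [base 8] 1  →[8↦9]→  1 = 1  −1 ⇒ G_6=0

1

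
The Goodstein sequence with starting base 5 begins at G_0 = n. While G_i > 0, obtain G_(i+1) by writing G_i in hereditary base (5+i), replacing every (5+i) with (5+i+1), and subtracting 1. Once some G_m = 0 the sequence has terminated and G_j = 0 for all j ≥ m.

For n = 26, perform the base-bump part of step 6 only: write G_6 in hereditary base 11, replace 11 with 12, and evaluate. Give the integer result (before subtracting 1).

74

G_0=26  [base 5] 5^2 + 1  →[5↦6]→  6^2 + 1 = 37  −1 ⇒ G_1=36
G_1=36  [base 6] 6^2  →[6↦7]→  7^2 = 49  −1 ⇒ G_2=48
G_2=48  [base 7] 6·7 + 6  →[7↦8]→  6·8 + 6 = 54  −1 ⇒ G_3=53
G_3=53  [base 8] 6·8 + 5  →[8↦9]→  6·9 + 5 = 59  −1 ⇒ G_4=58
G_4=58  [base 9] 6·9 + 4  →[9↦10]→  6·10 + 4 = 64  −1 ⇒ G_5=63
G_5=63  [base 10] 6·10 + 3  →[10↦11]→  6·11 + 3 = 69  −1 ⇒ G_6=68
G_6=68  [base 11] 6·11 + 2  →[11↦12]→  6·12 + 2 = 74  −1 ⇒ G_7=73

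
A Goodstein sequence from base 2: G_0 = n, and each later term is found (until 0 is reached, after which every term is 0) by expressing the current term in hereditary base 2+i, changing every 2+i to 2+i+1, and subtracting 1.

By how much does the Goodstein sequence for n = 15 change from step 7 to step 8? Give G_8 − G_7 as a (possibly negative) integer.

96553327495

G_0=15  [base 2] 2^(2 + 1) + 2^2 + 2 + 1  →[2↦3]→  3^(3 + 1) + 3^3 + 3 + 1 = 112  −1 ⇒ G_1=111
G_1=111  [base 3] 3^(3 + 1) + 3^3 + 3  →[3↦4]→  4^(4 + 1) + 4^4 + 4 = 1284  −1 ⇒ G_2=1283
G_2=1283  [base 4] 4^(4 + 1) + 4^4 + 3  →[4↦5]→  5^(5 + 1) + 5^5 + 3 = 18753  −1 ⇒ G_3=18752
G_3=18752  [base 5] 5^(5 + 1) + 5^5 + 2  →[5↦6]→  6^(6 + 1) + 6^6 + 2 = 326594  −1 ⇒ G_4=326593
G_4=326593  [base 6] 6^(6 + 1) + 6^6 + 1  →[6↦7]→  7^(7 + 1) + 7^7 + 1 = 6588345  −1 ⇒ G_5=6588344
G_5=6588344  [base 7] 7^(7 + 1) + 7^7  →[7↦8]→  8^(8 + 1) + 8^8 = 150994944  −1 ⇒ G_6=150994943
G_6=150994943  [base 8] 8^(8 + 1) + 7·8^7 + 7·8^6 + 7·8^5 + 7·8^4 + 7·8^3 + 7·8^2 + 7·8 + 7  →[8↦9]→  9^(9 + 1) + 7·9^7 + 7·9^6 + 7·9^5 + 7·9^4 + 7·9^3 + 7·9^2 + 7·9 + 7 = 3524450281  −1 ⇒ G_7=3524450280
G_7=3524450280  [base 9] 9^(9 + 1) + 7·9^7 + 7·9^6 + 7·9^5 + 7·9^4 + 7·9^3 + 7·9^2 + 7·9 + 6  →[9↦10]→  10^(10 + 1) + 7·10^7 + 7·10^6 + 7·10^5 + 7·10^4 + 7·10^3 + 7·10^2 + 7·10 + 6 = 100077777776  −1 ⇒ G_8=100077777775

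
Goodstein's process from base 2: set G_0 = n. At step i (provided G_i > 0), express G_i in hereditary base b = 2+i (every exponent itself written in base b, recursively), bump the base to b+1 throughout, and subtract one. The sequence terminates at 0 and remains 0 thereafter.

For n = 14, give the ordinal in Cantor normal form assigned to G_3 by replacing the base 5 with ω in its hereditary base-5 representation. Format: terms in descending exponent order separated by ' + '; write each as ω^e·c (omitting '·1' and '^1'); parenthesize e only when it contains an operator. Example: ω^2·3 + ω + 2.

ω^(ω + 1) + ω^ω

G_0=14  [base 2] 2^(2 + 1) + 2^2 + 2  →[2↦3]→  3^(3 + 1) + 3^3 + 3 = 111  −1 ⇒ G_1=110
G_1=110  [base 3] 3^(3 + 1) + 3^3 + 2  →[3↦4]→  4^(4 + 1) + 4^4 + 2 = 1282  −1 ⇒ G_2=1281
G_2=1281  [base 4] 4^(4 + 1) + 4^4 + 1  →[4↦5]→  5^(5 + 1) + 5^5 + 1 = 18751  −1 ⇒ G_3=18750
G_3=18750  [base 5] 5^(5 + 1) + 5^5  →[5↦6]→  6^(6 + 1) + 6^6 = 326592  −1 ⇒ G_4=326591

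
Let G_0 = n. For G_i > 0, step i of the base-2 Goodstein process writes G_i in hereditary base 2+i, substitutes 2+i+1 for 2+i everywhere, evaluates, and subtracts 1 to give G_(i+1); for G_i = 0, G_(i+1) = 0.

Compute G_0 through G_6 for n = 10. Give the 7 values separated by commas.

10, 83, 1025, 15625, 279935, 4215754, 84073323

(0) 10|_2 = 2^(2 + 1) + 2 ↦ 3^(3 + 1) + 3|_3 = 84 ⇒ 83
(1) 83|_3 = 3^(3 + 1) + 2 ↦ 4^(4 + 1) + 2|_4 = 1026 ⇒ 1025
(2) 1025|_4 = 4^(4 + 1) + 1 ↦ 5^(5 + 1) + 1|_5 = 15626 ⇒ 15625
(3) 15625|_5 = 5^(5 + 1) ↦ 6^(6 + 1)|_6 = 279936 ⇒ 279935
(4) 279935|_6 = 5·6^6 + 5·6^5 + 5·6^4 + 5·6^3 + 5·6^2 + 5·6 + 5 ↦ 5·7^7 + 5·7^5 + 5·7^4 + 5·7^3 + 5·7^2 + 5·7 + 5|_7 = 4215755 ⇒ 4215754
(5) 4215754|_7 = 5·7^7 + 5·7^5 + 5·7^4 + 5·7^3 + 5·7^2 + 5·7 + 4 ↦ 5·8^8 + 5·8^5 + 5·8^4 + 5·8^3 + 5·8^2 + 5·8 + 4|_8 = 84073324 ⇒ 84073323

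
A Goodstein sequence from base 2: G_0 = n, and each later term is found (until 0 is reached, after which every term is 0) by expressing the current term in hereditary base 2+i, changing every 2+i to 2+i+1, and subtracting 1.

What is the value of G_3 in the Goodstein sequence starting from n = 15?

15 —HB2→ 2^(2 + 1) + 2^2 + 2 + 1 —bump→ 3^(3 + 1) + 3^3 + 3 + 1 = 112 —(−1)→ 111
111 —HB3→ 3^(3 + 1) + 3^3 + 3 —bump→ 4^(4 + 1) + 4^4 + 4 = 1284 —(−1)→ 1283
1283 —HB4→ 4^(4 + 1) + 4^4 + 3 —bump→ 5^(5 + 1) + 5^5 + 3 = 18753 —(−1)→ 18752

18752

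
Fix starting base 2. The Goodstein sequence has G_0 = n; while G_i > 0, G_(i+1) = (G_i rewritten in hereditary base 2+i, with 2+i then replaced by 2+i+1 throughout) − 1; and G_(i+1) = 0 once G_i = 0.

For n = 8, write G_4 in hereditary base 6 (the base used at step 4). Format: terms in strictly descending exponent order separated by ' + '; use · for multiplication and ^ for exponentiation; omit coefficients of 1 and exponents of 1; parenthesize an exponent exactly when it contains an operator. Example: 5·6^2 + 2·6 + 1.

[0] 8 ≡ 2^(2 + 1) (base 2). Lift 3: 81. −1: 80.
[1] 80 ≡ 2·3^3 + 2·3^2 + 2·3 + 2 (base 3). Lift 4: 554. −1: 553.
[2] 553 ≡ 2·4^4 + 2·4^2 + 2·4 + 1 (base 4). Lift 5: 6311. −1: 6310.
[3] 6310 ≡ 2·5^5 + 2·5^2 + 2·5 (base 5). Lift 6: 93396. −1: 93395.
[4] 93395 ≡ 2·6^6 + 2·6^2 + 6 + 5 (base 6). Lift 7: 1647196. −1: 1647195.

2·6^6 + 2·6^2 + 6 + 5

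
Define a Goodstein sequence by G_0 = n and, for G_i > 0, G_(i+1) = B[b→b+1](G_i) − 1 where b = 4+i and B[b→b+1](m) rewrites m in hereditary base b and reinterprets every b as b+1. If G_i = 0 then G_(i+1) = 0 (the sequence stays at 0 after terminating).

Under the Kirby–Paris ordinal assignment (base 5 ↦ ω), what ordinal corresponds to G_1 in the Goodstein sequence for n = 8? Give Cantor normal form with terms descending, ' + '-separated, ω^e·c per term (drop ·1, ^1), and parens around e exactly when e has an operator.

base 4: 8 = 2·4; at 5: 2·5 = 10; next = 9
base 5: 9 = 5 + 4; at 6: 6 + 4 = 10; next = 9

ω + 4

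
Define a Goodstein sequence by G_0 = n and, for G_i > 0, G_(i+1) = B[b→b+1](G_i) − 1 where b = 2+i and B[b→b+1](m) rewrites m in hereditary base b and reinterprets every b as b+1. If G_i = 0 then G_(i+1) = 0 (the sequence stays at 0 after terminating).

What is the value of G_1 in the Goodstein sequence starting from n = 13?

108

13 —HB2→ 2^(2 + 1) + 2^2 + 1 —bump→ 3^(3 + 1) + 3^3 + 1 = 109 —(−1)→ 108
108 —HB3→ 3^(3 + 1) + 3^3 —bump→ 4^(4 + 1) + 4^4 = 1280 —(−1)→ 1279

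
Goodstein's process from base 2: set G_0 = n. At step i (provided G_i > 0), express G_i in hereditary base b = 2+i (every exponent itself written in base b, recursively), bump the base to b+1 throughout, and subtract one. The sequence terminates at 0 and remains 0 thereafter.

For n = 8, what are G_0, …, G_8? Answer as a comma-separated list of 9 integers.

G_0=8  [base 2] 2^(2 + 1)  →[2↦3]→  3^(3 + 1) = 81  −1 ⇒ G_1=80
G_1=80  [base 3] 2·3^3 + 2·3^2 + 2·3 + 2  →[3↦4]→  2·4^4 + 2·4^2 + 2·4 + 2 = 554  −1 ⇒ G_2=553
G_2=553  [base 4] 2·4^4 + 2·4^2 + 2·4 + 1  →[4↦5]→  2·5^5 + 2·5^2 + 2·5 + 1 = 6311  −1 ⇒ G_3=6310
G_3=6310  [base 5] 2·5^5 + 2·5^2 + 2·5  →[5↦6]→  2·6^6 + 2·6^2 + 2·6 = 93396  −1 ⇒ G_4=93395
G_4=93395  [base 6] 2·6^6 + 2·6^2 + 6 + 5  →[6↦7]→  2·7^7 + 2·7^2 + 7 + 5 = 1647196  −1 ⇒ G_5=1647195
G_5=1647195  [base 7] 2·7^7 + 2·7^2 + 7 + 4  →[7↦8]→  2·8^8 + 2·8^2 + 8 + 4 = 33554572  −1 ⇒ G_6=33554571
G_6=33554571  [base 8] 2·8^8 + 2·8^2 + 8 + 3  →[8↦9]→  2·9^9 + 2·9^2 + 9 + 3 = 774841152  −1 ⇒ G_7=774841151
G_7=774841151  [base 9] 2·9^9 + 2·9^2 + 9 + 2  →[9↦10]→  2·10^10 + 2·10^2 + 10 + 2 = 20000000212  −1 ⇒ G_8=20000000211

8, 80, 553, 6310, 93395, 1647195, 33554571, 774841151, 20000000211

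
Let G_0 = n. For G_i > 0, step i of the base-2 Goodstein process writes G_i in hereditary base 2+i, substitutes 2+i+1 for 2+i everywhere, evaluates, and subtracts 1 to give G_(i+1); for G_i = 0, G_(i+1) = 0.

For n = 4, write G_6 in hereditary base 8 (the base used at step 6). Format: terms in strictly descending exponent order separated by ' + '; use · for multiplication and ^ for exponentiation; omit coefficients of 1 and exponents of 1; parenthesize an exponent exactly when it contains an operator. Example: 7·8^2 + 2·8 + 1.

base 2: 4 = 2^2; at 3: 3^3 = 27; next = 26
base 3: 26 = 2·3^2 + 2·3 + 2; at 4: 2·4^2 + 2·4 + 2 = 42; next = 41
base 4: 41 = 2·4^2 + 2·4 + 1; at 5: 2·5^2 + 2·5 + 1 = 61; next = 60
base 5: 60 = 2·5^2 + 2·5; at 6: 2·6^2 + 2·6 = 84; next = 83
base 6: 83 = 2·6^2 + 6 + 5; at 7: 2·7^2 + 7 + 5 = 110; next = 109
base 7: 109 = 2·7^2 + 7 + 4; at 8: 2·8^2 + 8 + 4 = 140; next = 139
base 8: 139 = 2·8^2 + 8 + 3; at 9: 2·9^2 + 9 + 3 = 174; next = 173

2·8^2 + 8 + 3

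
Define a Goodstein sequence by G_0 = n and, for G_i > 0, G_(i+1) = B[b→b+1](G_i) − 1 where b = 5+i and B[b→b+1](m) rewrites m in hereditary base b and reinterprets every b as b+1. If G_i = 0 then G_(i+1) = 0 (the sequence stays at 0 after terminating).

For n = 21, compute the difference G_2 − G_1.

step 0: 21 = 4·5 + 1; sub 6 for 5: 4·6 + 1; = 25; G_1 = 25−1 = 24
step 1: 24 = 4·6; sub 7 for 6: 4·7; = 28; G_2 = 28−1 = 27

3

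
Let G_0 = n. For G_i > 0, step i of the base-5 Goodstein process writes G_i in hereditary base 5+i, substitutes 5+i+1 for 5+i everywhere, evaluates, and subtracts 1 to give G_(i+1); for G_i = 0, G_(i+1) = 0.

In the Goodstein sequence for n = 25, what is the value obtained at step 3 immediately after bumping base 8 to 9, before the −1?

(0) 25|_5 = 5^2 ↦ 6^2|_6 = 36 ⇒ 35
(1) 35|_6 = 5·6 + 5 ↦ 5·7 + 5|_7 = 40 ⇒ 39
(2) 39|_7 = 5·7 + 4 ↦ 5·8 + 4|_8 = 44 ⇒ 43
(3) 43|_8 = 5·8 + 3 ↦ 5·9 + 3|_9 = 48 ⇒ 47

48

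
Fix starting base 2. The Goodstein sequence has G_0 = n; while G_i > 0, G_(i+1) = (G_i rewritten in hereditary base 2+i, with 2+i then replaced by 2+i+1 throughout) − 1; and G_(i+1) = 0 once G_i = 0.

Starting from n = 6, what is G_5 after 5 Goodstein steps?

98039

i=0: 6 = 2^2 + 2 (b=2); 2→3: 3^3 + 3 = 30; 30−1 = 29
i=1: 29 = 3^3 + 2 (b=3); 3→4: 4^4 + 2 = 258; 258−1 = 257
i=2: 257 = 4^4 + 1 (b=4); 4→5: 5^5 + 1 = 3126; 3126−1 = 3125
i=3: 3125 = 5^5 (b=5); 5→6: 6^6 = 46656; 46656−1 = 46655
i=4: 46655 = 5·6^5 + 5·6^4 + 5·6^3 + 5·6^2 + 5·6 + 5 (b=6); 6→7: 5·7^5 + 5·7^4 + 5·7^3 + 5·7^2 + 5·7 + 5 = 98040; 98040−1 = 98039
i=5: 98039 = 5·7^5 + 5·7^4 + 5·7^3 + 5·7^2 + 5·7 + 4 (b=7); 7→8: 5·8^5 + 5·8^4 + 5·8^3 + 5·8^2 + 5·8 + 4 = 187244; 187244−1 = 187243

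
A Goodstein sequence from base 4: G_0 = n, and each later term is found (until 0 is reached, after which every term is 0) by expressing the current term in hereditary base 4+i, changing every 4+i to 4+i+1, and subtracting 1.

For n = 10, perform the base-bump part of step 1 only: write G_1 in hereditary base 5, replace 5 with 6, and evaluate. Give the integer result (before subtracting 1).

13

G_0=10  [base 4] 2·4 + 2  →[4↦5]→  2·5 + 2 = 12  −1 ⇒ G_1=11
G_1=11  [base 5] 2·5 + 1  →[5↦6]→  2·6 + 1 = 13  −1 ⇒ G_2=12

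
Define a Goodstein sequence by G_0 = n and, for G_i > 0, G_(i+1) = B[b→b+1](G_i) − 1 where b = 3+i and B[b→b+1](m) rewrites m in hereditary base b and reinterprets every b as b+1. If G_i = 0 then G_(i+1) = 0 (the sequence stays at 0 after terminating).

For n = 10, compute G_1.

16

i=0: 10 = 3^2 + 1 (b=3); 3→4: 4^2 + 1 = 17; 17−1 = 16
i=1: 16 = 4^2 (b=4); 4→5: 5^2 = 25; 25−1 = 24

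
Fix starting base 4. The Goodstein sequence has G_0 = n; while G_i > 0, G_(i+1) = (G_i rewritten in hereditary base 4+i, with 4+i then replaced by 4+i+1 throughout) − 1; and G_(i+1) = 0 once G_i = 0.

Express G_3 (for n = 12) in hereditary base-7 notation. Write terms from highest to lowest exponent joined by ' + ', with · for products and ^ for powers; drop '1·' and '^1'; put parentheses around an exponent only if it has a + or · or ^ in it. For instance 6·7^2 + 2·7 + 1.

2·7 + 2

G_0 = 12. HB_4(12) = 3·4. Bump = 15. G_1 = 14.
G_1 = 14. HB_5(14) = 2·5 + 4. Bump = 16. G_2 = 15.
G_2 = 15. HB_6(15) = 2·6 + 3. Bump = 17. G_3 = 16.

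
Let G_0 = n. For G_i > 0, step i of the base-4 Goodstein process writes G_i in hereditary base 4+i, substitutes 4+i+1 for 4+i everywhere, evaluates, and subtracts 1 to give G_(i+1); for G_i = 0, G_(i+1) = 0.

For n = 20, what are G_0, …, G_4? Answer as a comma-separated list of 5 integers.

[0] 20 ≡ 4^2 + 4 (base 4). Lift 5: 30. −1: 29.
[1] 29 ≡ 5^2 + 4 (base 5). Lift 6: 40. −1: 39.
[2] 39 ≡ 6^2 + 3 (base 6). Lift 7: 52. −1: 51.
[3] 51 ≡ 7^2 + 2 (base 7). Lift 8: 66. −1: 65.

20, 29, 39, 51, 65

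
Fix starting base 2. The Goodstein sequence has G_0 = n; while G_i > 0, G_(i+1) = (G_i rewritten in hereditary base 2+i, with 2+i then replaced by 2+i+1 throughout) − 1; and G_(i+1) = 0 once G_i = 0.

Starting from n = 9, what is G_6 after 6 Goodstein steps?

i=0: 9 = 2^(2 + 1) + 1 (b=2); 2→3: 3^(3 + 1) + 1 = 82; 82−1 = 81
i=1: 81 = 3^(3 + 1) (b=3); 3→4: 4^(4 + 1) = 1024; 1024−1 = 1023
i=2: 1023 = 3·4^4 + 3·4^3 + 3·4^2 + 3·4 + 3 (b=4); 4→5: 3·5^5 + 3·5^3 + 3·5^2 + 3·5 + 3 = 9843; 9843−1 = 9842
i=3: 9842 = 3·5^5 + 3·5^3 + 3·5^2 + 3·5 + 2 (b=5); 5→6: 3·6^6 + 3·6^3 + 3·6^2 + 3·6 + 2 = 140744; 140744−1 = 140743
i=4: 140743 = 3·6^6 + 3·6^3 + 3·6^2 + 3·6 + 1 (b=6); 6→7: 3·7^7 + 3·7^3 + 3·7^2 + 3·7 + 1 = 2471827; 2471827−1 = 2471826
i=5: 2471826 = 3·7^7 + 3·7^3 + 3·7^2 + 3·7 (b=7); 7→8: 3·8^8 + 3·8^3 + 3·8^2 + 3·8 = 50333400; 50333400−1 = 50333399
i=6: 50333399 = 3·8^8 + 3·8^3 + 3·8^2 + 2·8 + 7 (b=8); 8→9: 3·9^9 + 3·9^3 + 3·9^2 + 2·9 + 7 = 1162263922; 1162263922−1 = 1162263921

50333399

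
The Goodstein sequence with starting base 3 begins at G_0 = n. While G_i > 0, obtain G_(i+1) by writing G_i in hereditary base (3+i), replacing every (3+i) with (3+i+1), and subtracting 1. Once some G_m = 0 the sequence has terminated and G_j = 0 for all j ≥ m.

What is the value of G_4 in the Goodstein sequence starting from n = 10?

step 0: 10 = 3^2 + 1; sub 4 for 3: 4^2 + 1; = 17; G_1 = 17−1 = 16
step 1: 16 = 4^2; sub 5 for 4: 5^2; = 25; G_2 = 25−1 = 24
step 2: 24 = 4·5 + 4; sub 6 for 5: 4·6 + 4; = 28; G_3 = 28−1 = 27
step 3: 27 = 4·6 + 3; sub 7 for 6: 4·7 + 3; = 31; G_4 = 31−1 = 30
step 4: 30 = 4·7 + 2; sub 8 for 7: 4·8 + 2; = 34; G_5 = 34−1 = 33

30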